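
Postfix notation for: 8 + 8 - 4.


Left to right (same or higher precedence on left)
Postfix: 8 8 + 4 -


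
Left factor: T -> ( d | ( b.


Common prefix: '('
Factored: T -> ( T', T' -> d | b


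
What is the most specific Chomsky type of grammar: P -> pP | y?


Right-linear: every RHS is a terminal or a terminal followed by one nonterminal
Classification: Type 3 (Regular)


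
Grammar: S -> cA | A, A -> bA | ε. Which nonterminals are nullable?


A nonterminal is nullable iff some alternative derives ε (directly, or every symbol in it is nullable)
Nullable: {A, S}


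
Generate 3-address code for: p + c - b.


Break into single-operator statements:
t1 = p + c
t2 = t1 - b


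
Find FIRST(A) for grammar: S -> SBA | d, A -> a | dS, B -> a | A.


Per alternative of A: FIRST(a) = {a}; FIRST(dS) = {d}
FIRST(A) = {a, d}


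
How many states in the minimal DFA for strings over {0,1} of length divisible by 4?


Track length mod 4: states 0..3, accept at 0
Minimal DFA: 4 states


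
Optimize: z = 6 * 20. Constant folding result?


6 * 20 = 120 at compile time
Optimized: z = 120


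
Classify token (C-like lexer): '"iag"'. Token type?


Pattern: double-quoted sequence
Type: STRING_LITERAL


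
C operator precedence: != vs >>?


'>>' is shift (level 8); '!=' is equality (level 6)
Higher level binds tighter
'>>' has higher precedence than '!='


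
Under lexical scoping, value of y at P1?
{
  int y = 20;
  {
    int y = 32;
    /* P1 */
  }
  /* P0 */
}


y declared in the same block as P1
y = 32


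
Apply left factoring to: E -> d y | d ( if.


Common prefix: 'd'
Factored: E -> d E', E' -> y | ( if


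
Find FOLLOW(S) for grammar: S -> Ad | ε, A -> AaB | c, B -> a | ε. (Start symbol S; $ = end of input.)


$ ∈ FOLLOW(S). For each A -> αBβ: add FIRST(β)\{ε} to FOLLOW(B); if β nullable, add FOLLOW(A).
FOLLOW(S) = {$}


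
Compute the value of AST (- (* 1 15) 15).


Evaluate inner: (* 1 15) = 15
Evaluate root: (- 15 15) = 0
Result: 0


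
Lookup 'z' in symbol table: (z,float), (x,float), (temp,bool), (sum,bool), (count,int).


Lookup 'z' → type float


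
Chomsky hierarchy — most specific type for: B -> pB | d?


Right-linear: every RHS is a terminal or a terminal followed by one nonterminal
Classification: Type 3 (Regular)


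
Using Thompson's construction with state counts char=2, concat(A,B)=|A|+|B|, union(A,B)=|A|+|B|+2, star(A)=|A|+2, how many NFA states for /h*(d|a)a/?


Syntax tree has 4 char leaf(s), 1 union(s), 1 star(s)
chars contribute 4×2 = 8; each union adds +2; each star adds +2
Total: 8 + 2 + 2 = 12 states


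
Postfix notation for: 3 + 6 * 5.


* has higher precedence, evaluate 6*5 first
Postfix: 3 6 5 * +


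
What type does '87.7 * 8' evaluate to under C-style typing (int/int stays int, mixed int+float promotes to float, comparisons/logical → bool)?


Operand types: float * int
Rule: mixed int/float promotes to float; int/int stays int
Result type: float


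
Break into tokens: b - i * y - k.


Scan left to right, longest-match per lexeme
Tokens: ID(b), OP(-), ID(i), OP(*), ID(y), OP(-), ID(k)


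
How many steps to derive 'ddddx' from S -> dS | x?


Derivation: S => dS => ddS => dddS => ddddS => ddddx
Steps: 5


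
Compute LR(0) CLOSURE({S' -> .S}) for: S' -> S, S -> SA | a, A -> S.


Start: S' -> .S
For each item with dot before a nonterminal B, add B -> .γ for every B-production
Closure: [S' -> .S, S -> .SA, S -> .a]


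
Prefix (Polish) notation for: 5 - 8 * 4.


'*' binds tighter: tree is (- 5 (* 8 4))
Prefix: - 5 * 8 4


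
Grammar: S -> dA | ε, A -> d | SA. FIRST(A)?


Per alternative of A: FIRST(d) = {d}; FIRST(SA) = {d}
FIRST(A) = {d}


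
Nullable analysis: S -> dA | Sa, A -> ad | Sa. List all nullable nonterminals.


A nonterminal is nullable iff some alternative derives ε (directly, or every symbol in it is nullable)
Nullable: {}


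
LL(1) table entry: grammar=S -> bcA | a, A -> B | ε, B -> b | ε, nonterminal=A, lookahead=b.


For [A, b]: 'b' ∈ FIRST(B)
Entry: A -> B


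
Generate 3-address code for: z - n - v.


Break into single-operator statements:
t1 = z - n
t2 = t1 - v


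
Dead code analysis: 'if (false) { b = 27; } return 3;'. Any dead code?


condition is constant false, so the whole block is unreachable
Dead: 'if (false) { b = 27; }'


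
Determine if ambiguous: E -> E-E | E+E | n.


'n-n+n' has two parse trees (no precedence encoded between - and +)
Ambiguous


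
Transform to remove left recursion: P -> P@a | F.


Left-recursive alternatives: P@a; non-recursive: F
Introduce P': P -> FP', P' -> @aP' | ε


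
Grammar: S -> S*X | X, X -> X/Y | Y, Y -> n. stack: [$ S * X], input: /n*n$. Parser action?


'/' can extend X; shift to build X -> X/Y
Action: shift


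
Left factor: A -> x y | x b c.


Common prefix: 'x'
Factored: A -> x A', A' -> y | b c


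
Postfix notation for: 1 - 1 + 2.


Left to right (same or higher precedence on left)
Postfix: 1 1 - 2 +


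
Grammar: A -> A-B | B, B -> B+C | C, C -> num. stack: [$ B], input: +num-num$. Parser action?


shift '+' to continue B -> B+C
Action: shift


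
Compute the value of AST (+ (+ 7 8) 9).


Evaluate inner: (+ 7 8) = 15
Evaluate root: (+ 15 9) = 24
Result: 24


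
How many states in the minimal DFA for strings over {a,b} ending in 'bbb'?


Track the longest suffix of input matching a prefix of 'bbb': 4 classes (prefixes of length 0..3)
Minimal DFA: 4 states


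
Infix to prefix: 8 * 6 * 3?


left-to-right (same/higher precedence on left): tree is (* (* 8 6) 3)
Prefix: * * 8 6 3


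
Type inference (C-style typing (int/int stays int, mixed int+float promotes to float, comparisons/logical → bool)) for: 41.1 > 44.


Operand types: float > int
Rule: comparison yields bool
Result type: bool


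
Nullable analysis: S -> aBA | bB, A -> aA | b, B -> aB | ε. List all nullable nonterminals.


A nonterminal is nullable iff some alternative derives ε (directly, or every symbol in it is nullable)
Nullable: {B}


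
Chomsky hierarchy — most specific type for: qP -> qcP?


LHS has context (more than one symbol) and |LHS| ≤ |RHS|
Classification: Type 1 (Context-Sensitive)


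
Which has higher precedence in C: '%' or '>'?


'%' is multiplicative (level 10); '>' is relational (level 7)
Higher level binds tighter
'%' has higher precedence than '>'


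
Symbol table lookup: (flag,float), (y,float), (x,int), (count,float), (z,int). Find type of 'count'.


Lookup 'count' → type float


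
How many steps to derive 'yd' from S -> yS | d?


Derivation: S => yS => yd
Steps: 2


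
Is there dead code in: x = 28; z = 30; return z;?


x is assigned but never read
Dead: 'x = 28'


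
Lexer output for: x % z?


Scan left to right, longest-match per lexeme
Tokens: ID(x), OP(%), ID(z)


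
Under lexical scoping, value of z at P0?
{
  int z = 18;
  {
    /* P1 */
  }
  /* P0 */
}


z declared in the same block as P0
z = 18


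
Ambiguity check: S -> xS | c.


right-linear, alternatives start with distinct terminals 'x' vs 'c': unique leftmost derivation
Unambiguous


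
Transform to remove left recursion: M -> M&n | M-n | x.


Left-recursive alternatives: M&n, M-n; non-recursive: x
Introduce M': M -> xM', M' -> &nM' | -nM' | ε


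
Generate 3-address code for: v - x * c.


Break into single-operator statements:
t1 = x * c
t2 = v - t1


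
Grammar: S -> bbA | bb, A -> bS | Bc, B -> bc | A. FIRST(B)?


Per alternative of B: FIRST(bc) = {b}; FIRST(A) = {b}
FIRST(B) = {b}


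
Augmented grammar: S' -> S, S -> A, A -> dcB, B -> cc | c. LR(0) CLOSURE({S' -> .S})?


Start: S' -> .S
For each item with dot before a nonterminal B, add B -> .γ for every B-production
Closure: [S' -> .S, S -> .A, A -> .dcB]


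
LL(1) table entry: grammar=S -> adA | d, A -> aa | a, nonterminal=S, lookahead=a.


For [S, a]: 'a' ∈ FIRST(adA)
Entry: S -> adA


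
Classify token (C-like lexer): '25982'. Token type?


Pattern: digits only
Type: INTEGER_LITERAL


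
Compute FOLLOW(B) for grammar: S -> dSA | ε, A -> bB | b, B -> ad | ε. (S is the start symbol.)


$ ∈ FOLLOW(S). For each A -> αBβ: add FIRST(β)\{ε} to FOLLOW(B); if β nullable, add FOLLOW(A).
FOLLOW(B) = {$, b}


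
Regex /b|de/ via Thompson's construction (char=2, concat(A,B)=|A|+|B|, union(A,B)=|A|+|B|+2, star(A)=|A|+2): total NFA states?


Syntax tree has 3 char leaf(s), 1 union(s), 0 star(s)
chars contribute 3×2 = 6; each union adds +2; each star adds +2
Total: 6 + 2 + 0 = 8 states


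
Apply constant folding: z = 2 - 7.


2 - 7 = -5 at compile time
Optimized: z = -5


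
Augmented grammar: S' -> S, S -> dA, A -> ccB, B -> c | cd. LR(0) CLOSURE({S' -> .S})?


Start: S' -> .S
For each item with dot before a nonterminal B, add B -> .γ for every B-production
Closure: [S' -> .S, S -> .dA]


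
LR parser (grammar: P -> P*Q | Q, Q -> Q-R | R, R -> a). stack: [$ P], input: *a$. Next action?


shift '*' to continue P -> P*Q
Action: shift


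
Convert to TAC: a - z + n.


Break into single-operator statements:
t1 = a - z
t2 = t1 + n


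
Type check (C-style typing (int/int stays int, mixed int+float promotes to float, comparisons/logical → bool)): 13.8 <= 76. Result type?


Operand types: float <= int
Rule: comparison yields bool
Result type: bool


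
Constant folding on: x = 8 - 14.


8 - 14 = -6 at compile time
Optimized: x = -6


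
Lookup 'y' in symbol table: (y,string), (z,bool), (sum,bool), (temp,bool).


Lookup 'y' → type string


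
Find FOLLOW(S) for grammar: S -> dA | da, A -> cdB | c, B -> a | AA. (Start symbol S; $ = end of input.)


$ ∈ FOLLOW(S). For each A -> αBβ: add FIRST(β)\{ε} to FOLLOW(B); if β nullable, add FOLLOW(A).
FOLLOW(S) = {$}


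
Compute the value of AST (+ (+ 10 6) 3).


Evaluate inner: (+ 10 6) = 16
Evaluate root: (+ 16 3) = 19
Result: 19


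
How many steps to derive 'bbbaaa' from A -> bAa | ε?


Derivation: A => bAa => bbAaa => bbbAaaa => bbbaaa
Steps: 4


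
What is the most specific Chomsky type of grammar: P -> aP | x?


Right-linear: every RHS is a terminal or a terminal followed by one nonterminal
Classification: Type 3 (Regular)


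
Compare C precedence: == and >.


'>' is relational (level 7); '==' is equality (level 6)
Higher level binds tighter
'>' has higher precedence than '=='


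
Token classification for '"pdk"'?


Pattern: double-quoted sequence
Type: STRING_LITERAL


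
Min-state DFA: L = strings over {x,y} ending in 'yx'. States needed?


Track the longest suffix of input matching a prefix of 'yx': 3 classes (prefixes of length 0..2)
Minimal DFA: 3 states


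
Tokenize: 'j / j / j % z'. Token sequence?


Scan left to right, longest-match per lexeme
Tokens: ID(j), OP(/), ID(j), OP(/), ID(j), OP(%), ID(z)


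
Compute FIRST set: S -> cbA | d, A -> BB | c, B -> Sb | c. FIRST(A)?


Per alternative of A: FIRST(BB) = {c, d}; FIRST(c) = {c}
FIRST(A) = {c, d}


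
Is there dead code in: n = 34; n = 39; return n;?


first assignment to n is overwritten before any read
Dead: 'n = 34'


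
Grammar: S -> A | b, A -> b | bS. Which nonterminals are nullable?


A nonterminal is nullable iff some alternative derives ε (directly, or every symbol in it is nullable)
Nullable: {}


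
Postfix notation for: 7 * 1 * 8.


Left to right (same or higher precedence on left)
Postfix: 7 1 * 8 *


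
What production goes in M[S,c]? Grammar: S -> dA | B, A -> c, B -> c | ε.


For [S, c]: 'c' ∈ FIRST(B)
Entry: S -> B


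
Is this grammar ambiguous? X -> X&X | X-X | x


'x&x-x' has two parse trees (no precedence encoded between & and -)
Ambiguous


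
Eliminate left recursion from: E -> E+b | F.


Left-recursive alternatives: E+b; non-recursive: F
Introduce E': E -> FE', E' -> +bE' | ε


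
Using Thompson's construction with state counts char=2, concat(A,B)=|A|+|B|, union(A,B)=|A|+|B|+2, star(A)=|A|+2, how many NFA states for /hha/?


Syntax tree has 3 char leaf(s), 0 union(s), 0 star(s)
chars contribute 3×2 = 6; each union adds +2; each star adds +2
Total: 6 + 0 + 0 = 6 states


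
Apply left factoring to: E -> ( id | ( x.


Common prefix: '('
Factored: E -> ( E', E' -> id | x


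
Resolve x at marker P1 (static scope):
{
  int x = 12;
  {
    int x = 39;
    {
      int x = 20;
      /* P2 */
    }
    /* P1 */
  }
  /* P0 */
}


x declared in the same block as P1
x = 39


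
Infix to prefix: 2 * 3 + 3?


left-to-right (same/higher precedence on left): tree is (+ (* 2 3) 3)
Prefix: + * 2 3 3


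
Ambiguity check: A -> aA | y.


right-linear, alternatives start with distinct terminals 'a' vs 'y': unique leftmost derivation
Unambiguous


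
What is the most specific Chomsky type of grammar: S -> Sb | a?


Left-linear: every RHS is a terminal or one nonterminal followed by a terminal
Classification: Type 3 (Regular)


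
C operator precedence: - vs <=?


'-' is additive (level 9); '<=' is relational (level 7)
Higher level binds tighter
'-' has higher precedence than '<='


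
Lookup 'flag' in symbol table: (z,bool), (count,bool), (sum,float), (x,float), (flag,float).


Lookup 'flag' → type float


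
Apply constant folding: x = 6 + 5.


6 + 5 = 11 at compile time
Optimized: x = 11


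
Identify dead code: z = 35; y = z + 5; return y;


z is read by y's definition; y is returned
No dead code


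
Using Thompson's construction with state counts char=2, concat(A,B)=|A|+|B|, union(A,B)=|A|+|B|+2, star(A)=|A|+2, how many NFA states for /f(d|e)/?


Syntax tree has 3 char leaf(s), 1 union(s), 0 star(s)
chars contribute 3×2 = 6; each union adds +2; each star adds +2
Total: 6 + 2 + 0 = 8 states


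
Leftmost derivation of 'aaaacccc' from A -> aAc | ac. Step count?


Derivation: A => aAc => aaAcc => aaaAccc => aaaacccc
Steps: 4


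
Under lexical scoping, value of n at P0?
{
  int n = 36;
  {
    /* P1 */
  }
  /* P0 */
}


n declared in the same block as P0
n = 36


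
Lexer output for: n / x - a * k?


Scan left to right, longest-match per lexeme
Tokens: ID(n), OP(/), ID(x), OP(-), ID(a), OP(*), ID(k)


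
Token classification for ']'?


Pattern: delimiter/punctuation
Type: PUNCTUATION


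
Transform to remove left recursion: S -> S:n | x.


Left-recursive alternatives: S:n; non-recursive: x
Introduce S': S -> xS', S' -> :nS' | ε


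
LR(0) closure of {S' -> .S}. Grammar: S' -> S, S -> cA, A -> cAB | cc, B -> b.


Start: S' -> .S
For each item with dot before a nonterminal B, add B -> .γ for every B-production
Closure: [S' -> .S, S -> .cA]


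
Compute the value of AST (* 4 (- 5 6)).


Evaluate inner: (- 5 6) = -1
Evaluate root: (* 4 -1) = -4
Result: -4


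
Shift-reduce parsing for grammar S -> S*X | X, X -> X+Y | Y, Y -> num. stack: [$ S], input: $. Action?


start symbol S on stack, input exhausted
Action: accept


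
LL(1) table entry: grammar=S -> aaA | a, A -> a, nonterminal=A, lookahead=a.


For [A, a]: 'a' ∈ FIRST(a)
Entry: A -> a


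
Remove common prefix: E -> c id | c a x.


Common prefix: 'c'
Factored: E -> c E', E' -> id | a x


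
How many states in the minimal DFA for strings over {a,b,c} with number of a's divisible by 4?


Track (count of a) mod 4: states 0..3, accept at 0
Minimal DFA: 4 states


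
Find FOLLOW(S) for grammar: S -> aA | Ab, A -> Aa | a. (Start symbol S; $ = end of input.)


$ ∈ FOLLOW(S). For each A -> αBβ: add FIRST(β)\{ε} to FOLLOW(B); if β nullable, add FOLLOW(A).
FOLLOW(S) = {$}


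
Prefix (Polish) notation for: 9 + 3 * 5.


'*' binds tighter: tree is (+ 9 (* 3 5))
Prefix: + 9 * 3 5


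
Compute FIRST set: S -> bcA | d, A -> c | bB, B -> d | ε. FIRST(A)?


Per alternative of A: FIRST(c) = {c}; FIRST(bB) = {b}
FIRST(A) = {b, c}


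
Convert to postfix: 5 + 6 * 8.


* has higher precedence, evaluate 6*8 first
Postfix: 5 6 8 * +


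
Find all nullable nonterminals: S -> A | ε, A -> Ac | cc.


A nonterminal is nullable iff some alternative derives ε (directly, or every symbol in it is nullable)
Nullable: {S}


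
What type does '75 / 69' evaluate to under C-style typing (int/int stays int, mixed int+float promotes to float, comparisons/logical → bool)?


Operand types: int / int
Rule: mixed int/float promotes to float; int/int stays int
Result type: int


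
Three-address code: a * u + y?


Break into single-operator statements:
t1 = a * u
t2 = t1 + y


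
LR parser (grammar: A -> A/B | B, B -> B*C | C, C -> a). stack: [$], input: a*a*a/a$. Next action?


no handle on stack; shift 'a'
Action: shift


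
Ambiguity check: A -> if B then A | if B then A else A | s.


dangling else: 'if B then if B then s else s' parses two ways
Ambiguous


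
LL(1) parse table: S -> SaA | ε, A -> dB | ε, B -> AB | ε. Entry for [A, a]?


For [A, a]: ε is nullable and 'a' ∈ FOLLOW(A)
Entry: A -> ε


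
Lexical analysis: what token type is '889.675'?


Pattern: digits with a decimal point
Type: FLOAT_LITERAL


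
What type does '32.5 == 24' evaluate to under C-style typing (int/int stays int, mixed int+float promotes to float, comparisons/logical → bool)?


Operand types: float == int
Rule: comparison yields bool
Result type: bool


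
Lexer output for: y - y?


Scan left to right, longest-match per lexeme
Tokens: ID(y), OP(-), ID(y)


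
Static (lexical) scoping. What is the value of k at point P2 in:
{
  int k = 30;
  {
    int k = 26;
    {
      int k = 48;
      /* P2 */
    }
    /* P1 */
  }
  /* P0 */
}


k declared in the same block as P2
k = 48


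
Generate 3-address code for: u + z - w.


Break into single-operator statements:
t1 = u + z
t2 = t1 - w


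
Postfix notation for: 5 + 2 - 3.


Left to right (same or higher precedence on left)
Postfix: 5 2 + 3 -


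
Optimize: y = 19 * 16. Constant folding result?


19 * 16 = 304 at compile time
Optimized: y = 304


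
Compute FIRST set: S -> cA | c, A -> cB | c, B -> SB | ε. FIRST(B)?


Per alternative of B: FIRST(SB) = {c}; FIRST(ε) = {ε}
FIRST(B) = {c, ε}


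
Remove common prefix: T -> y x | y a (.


Common prefix: 'y'
Factored: T -> y T', T' -> x | a (


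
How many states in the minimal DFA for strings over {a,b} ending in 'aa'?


Track the longest suffix of input matching a prefix of 'aa': 3 classes (prefixes of length 0..2)
Minimal DFA: 3 states


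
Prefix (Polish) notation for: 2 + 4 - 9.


left-to-right (same/higher precedence on left): tree is (- (+ 2 4) 9)
Prefix: - + 2 4 9


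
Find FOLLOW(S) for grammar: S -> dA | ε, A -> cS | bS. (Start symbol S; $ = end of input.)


$ ∈ FOLLOW(S). For each A -> αBβ: add FIRST(β)\{ε} to FOLLOW(B); if β nullable, add FOLLOW(A).
FOLLOW(S) = {$}


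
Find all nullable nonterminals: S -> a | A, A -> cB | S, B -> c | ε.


A nonterminal is nullable iff some alternative derives ε (directly, or every symbol in it is nullable)
Nullable: {B}


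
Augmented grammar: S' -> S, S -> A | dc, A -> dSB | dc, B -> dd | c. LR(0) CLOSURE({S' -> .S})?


Start: S' -> .S
For each item with dot before a nonterminal B, add B -> .γ for every B-production
Closure: [S' -> .S, S -> .A, S -> .dc, A -> .dSB, A -> .dc]


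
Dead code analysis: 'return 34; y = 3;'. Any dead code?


statement follows a return and is unreachable
Dead: 'y = 3'


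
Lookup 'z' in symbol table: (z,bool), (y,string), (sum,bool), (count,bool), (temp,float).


Lookup 'z' → type bool


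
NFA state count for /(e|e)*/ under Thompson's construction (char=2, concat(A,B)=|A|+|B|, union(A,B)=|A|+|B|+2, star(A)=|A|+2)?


Syntax tree has 2 char leaf(s), 1 union(s), 1 star(s)
chars contribute 2×2 = 4; each union adds +2; each star adds +2
Total: 4 + 2 + 2 = 8 states


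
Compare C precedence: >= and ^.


'>=' is relational (level 7); '^' is bitwise XOR (level 4)
Higher level binds tighter
'>=' has higher precedence than '^'


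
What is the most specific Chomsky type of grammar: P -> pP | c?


Right-linear: every RHS is a terminal or a terminal followed by one nonterminal
Classification: Type 3 (Regular)


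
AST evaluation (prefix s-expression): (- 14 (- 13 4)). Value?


Evaluate inner: (- 13 4) = 9
Evaluate root: (- 14 9) = 5
Result: 5


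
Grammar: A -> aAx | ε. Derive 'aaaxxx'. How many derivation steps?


Derivation: A => aAx => aaAxx => aaaAxxx => aaaxxx
Steps: 4


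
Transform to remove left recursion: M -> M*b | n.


Left-recursive alternatives: M*b; non-recursive: n
Introduce M': M -> nM', M' -> *bM' | ε


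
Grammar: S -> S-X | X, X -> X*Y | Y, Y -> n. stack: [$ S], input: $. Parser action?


start symbol S on stack, input exhausted
Action: accept


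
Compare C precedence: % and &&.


'%' is multiplicative (level 10); '&&' is logical AND (level 2)
Higher level binds tighter
'%' has higher precedence than '&&'


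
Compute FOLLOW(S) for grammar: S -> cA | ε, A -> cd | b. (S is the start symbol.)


$ ∈ FOLLOW(S). For each A -> αBβ: add FIRST(β)\{ε} to FOLLOW(B); if β nullable, add FOLLOW(A).
FOLLOW(S) = {$}


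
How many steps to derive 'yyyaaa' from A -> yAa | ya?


Derivation: A => yAa => yyAaa => yyyaaa
Steps: 3


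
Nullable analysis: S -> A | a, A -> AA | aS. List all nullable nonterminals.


A nonterminal is nullable iff some alternative derives ε (directly, or every symbol in it is nullable)
Nullable: {}


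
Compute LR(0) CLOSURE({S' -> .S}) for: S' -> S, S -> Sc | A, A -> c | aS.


Start: S' -> .S
For each item with dot before a nonterminal B, add B -> .γ for every B-production
Closure: [S' -> .S, S -> .Sc, S -> .A, A -> .c, A -> .aS]


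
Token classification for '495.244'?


Pattern: digits with a decimal point
Type: FLOAT_LITERAL


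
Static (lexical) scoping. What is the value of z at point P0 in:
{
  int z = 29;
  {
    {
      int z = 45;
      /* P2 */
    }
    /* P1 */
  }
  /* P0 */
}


z declared in the same block as P0
z = 29


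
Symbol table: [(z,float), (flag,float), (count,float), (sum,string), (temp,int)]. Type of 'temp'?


Lookup 'temp' → type int


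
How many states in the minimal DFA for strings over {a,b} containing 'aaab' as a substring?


KMP-style automaton: 4 progress states + 1 absorbing accept = 5
Minimal DFA: 5 states


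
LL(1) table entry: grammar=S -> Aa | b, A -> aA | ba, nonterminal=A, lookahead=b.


For [A, b]: 'b' ∈ FIRST(ba)
Entry: A -> ba


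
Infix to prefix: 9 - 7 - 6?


left-to-right (same/higher precedence on left): tree is (- (- 9 7) 6)
Prefix: - - 9 7 6


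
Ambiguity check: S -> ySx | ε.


balanced y^n…x^n: each string has a unique parse
Unambiguous


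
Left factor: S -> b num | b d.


Common prefix: 'b'
Factored: S -> b S', S' -> num | d


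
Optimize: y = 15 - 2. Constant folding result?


15 - 2 = 13 at compile time
Optimized: y = 13


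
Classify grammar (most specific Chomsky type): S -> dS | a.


Right-linear: every RHS is a terminal or a terminal followed by one nonterminal
Classification: Type 3 (Regular)


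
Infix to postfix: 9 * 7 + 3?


Left to right (same or higher precedence on left)
Postfix: 9 7 * 3 +


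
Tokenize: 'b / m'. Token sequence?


Scan left to right, longest-match per lexeme
Tokens: ID(b), OP(/), ID(m)


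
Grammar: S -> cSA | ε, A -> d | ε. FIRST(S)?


Per alternative of S: FIRST(cSA) = {c}; FIRST(ε) = {ε}
FIRST(S) = {c, ε}


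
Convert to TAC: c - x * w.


Break into single-operator statements:
t1 = x * w
t2 = c - t1


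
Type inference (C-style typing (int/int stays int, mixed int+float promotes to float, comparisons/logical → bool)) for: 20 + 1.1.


Operand types: int + float
Rule: mixed int/float promotes to float; int/int stays int
Result type: float


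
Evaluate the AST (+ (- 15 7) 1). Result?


Evaluate inner: (- 15 7) = 8
Evaluate root: (+ 8 1) = 9
Result: 9


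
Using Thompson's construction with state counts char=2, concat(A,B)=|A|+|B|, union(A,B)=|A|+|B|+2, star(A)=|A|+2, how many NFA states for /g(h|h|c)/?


Syntax tree has 4 char leaf(s), 2 union(s), 0 star(s)
chars contribute 4×2 = 8; each union adds +2; each star adds +2
Total: 8 + 4 + 0 = 12 states


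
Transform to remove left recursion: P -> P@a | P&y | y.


Left-recursive alternatives: P@a, P&y; non-recursive: y
Introduce P': P -> yP', P' -> @aP' | &yP' | ε


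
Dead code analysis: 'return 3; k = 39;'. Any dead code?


statement follows a return and is unreachable
Dead: 'k = 39'


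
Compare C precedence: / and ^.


'/' is multiplicative (level 10); '^' is bitwise XOR (level 4)
Higher level binds tighter
'/' has higher precedence than '^'


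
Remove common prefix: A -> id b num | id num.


Common prefix: 'id'
Factored: A -> id A', A' -> b num | num


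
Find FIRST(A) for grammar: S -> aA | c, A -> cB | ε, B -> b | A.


Per alternative of A: FIRST(cB) = {c}; FIRST(ε) = {ε}
FIRST(A) = {c, ε}


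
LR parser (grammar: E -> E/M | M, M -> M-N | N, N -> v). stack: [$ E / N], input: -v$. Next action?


'N' (not preceded by M-) is the handle for M -> N
Action: reduce (M -> N)


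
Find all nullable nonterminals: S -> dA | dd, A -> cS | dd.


A nonterminal is nullable iff some alternative derives ε (directly, or every symbol in it is nullable)
Nullable: {}


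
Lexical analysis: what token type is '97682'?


Pattern: digits only
Type: INTEGER_LITERAL


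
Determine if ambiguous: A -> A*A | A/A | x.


'x*x/x' has two parse trees (no precedence encoded between * and /)
Ambiguous


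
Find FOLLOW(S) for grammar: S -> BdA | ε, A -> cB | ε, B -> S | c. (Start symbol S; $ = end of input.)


$ ∈ FOLLOW(S). For each A -> αBβ: add FIRST(β)\{ε} to FOLLOW(B); if β nullable, add FOLLOW(A).
FOLLOW(S) = {$, d}


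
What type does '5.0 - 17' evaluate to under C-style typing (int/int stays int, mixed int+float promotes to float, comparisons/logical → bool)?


Operand types: float - int
Rule: mixed int/float promotes to float; int/int stays int
Result type: float


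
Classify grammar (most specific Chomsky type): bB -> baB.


LHS has context (more than one symbol) and |LHS| ≤ |RHS|
Classification: Type 1 (Context-Sensitive)


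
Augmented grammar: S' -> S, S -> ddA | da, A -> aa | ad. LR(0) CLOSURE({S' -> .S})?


Start: S' -> .S
For each item with dot before a nonterminal B, add B -> .γ for every B-production
Closure: [S' -> .S, S -> .ddA, S -> .da]


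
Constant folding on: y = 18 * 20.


18 * 20 = 360 at compile time
Optimized: y = 360


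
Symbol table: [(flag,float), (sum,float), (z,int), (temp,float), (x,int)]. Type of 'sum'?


Lookup 'sum' → type float


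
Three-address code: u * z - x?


Break into single-operator statements:
t1 = u * z
t2 = t1 - x


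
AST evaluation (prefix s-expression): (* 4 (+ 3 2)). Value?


Evaluate inner: (+ 3 2) = 5
Evaluate root: (* 4 5) = 20
Result: 20


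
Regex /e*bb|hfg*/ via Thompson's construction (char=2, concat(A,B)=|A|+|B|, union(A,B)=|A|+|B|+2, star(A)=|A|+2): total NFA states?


Syntax tree has 6 char leaf(s), 1 union(s), 2 star(s)
chars contribute 6×2 = 12; each union adds +2; each star adds +2
Total: 12 + 2 + 4 = 18 states


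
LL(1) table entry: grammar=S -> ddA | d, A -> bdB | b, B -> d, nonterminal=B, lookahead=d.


For [B, d]: 'd' ∈ FIRST(d)
Entry: B -> d


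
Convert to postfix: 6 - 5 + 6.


Left to right (same or higher precedence on left)
Postfix: 6 5 - 6 +


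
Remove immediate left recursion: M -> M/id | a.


Left-recursive alternatives: M/id; non-recursive: a
Introduce M': M -> aM', M' -> /idM' | ε


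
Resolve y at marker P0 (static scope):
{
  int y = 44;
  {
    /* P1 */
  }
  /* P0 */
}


y declared in the same block as P0
y = 44


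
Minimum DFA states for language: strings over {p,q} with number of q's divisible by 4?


Track (count of q) mod 4: states 0..3, accept at 0
Minimal DFA: 4 states


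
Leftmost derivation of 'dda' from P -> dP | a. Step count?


Derivation: P => dP => ddP => dda
Steps: 3


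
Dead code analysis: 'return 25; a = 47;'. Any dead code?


statement follows a return and is unreachable
Dead: 'a = 47'


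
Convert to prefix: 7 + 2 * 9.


'*' binds tighter: tree is (+ 7 (* 2 9))
Prefix: + 7 * 2 9


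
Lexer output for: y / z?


Scan left to right, longest-match per lexeme
Tokens: ID(y), OP(/), ID(z)


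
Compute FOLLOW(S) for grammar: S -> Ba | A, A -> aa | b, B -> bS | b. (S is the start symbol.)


$ ∈ FOLLOW(S). For each A -> αBβ: add FIRST(β)\{ε} to FOLLOW(B); if β nullable, add FOLLOW(A).
FOLLOW(S) = {$, a}


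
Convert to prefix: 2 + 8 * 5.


'*' binds tighter: tree is (+ 2 (* 8 5))
Prefix: + 2 * 8 5


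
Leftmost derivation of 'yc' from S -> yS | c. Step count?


Derivation: S => yS => yc
Steps: 2


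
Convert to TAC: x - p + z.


Break into single-operator statements:
t1 = x - p
t2 = t1 + z


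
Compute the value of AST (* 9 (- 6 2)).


Evaluate inner: (- 6 2) = 4
Evaluate root: (* 9 4) = 36
Result: 36


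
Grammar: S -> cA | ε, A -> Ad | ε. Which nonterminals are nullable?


A nonterminal is nullable iff some alternative derives ε (directly, or every symbol in it is nullable)
Nullable: {A, S}


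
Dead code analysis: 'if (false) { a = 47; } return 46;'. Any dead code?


condition is constant false, so the whole block is unreachable
Dead: 'if (false) { a = 47; }'


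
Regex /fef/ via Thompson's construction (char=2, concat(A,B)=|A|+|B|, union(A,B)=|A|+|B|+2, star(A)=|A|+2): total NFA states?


Syntax tree has 3 char leaf(s), 0 union(s), 0 star(s)
chars contribute 3×2 = 6; each union adds +2; each star adds +2
Total: 6 + 0 + 0 = 6 states


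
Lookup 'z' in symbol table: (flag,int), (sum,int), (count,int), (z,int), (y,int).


Lookup 'z' → type int


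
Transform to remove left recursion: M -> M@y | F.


Left-recursive alternatives: M@y; non-recursive: F
Introduce M': M -> FM', M' -> @yM' | ε


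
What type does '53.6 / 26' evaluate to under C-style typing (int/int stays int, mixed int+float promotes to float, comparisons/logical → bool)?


Operand types: float / int
Rule: mixed int/float promotes to float; int/int stays int
Result type: float


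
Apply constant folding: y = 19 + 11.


19 + 11 = 30 at compile time
Optimized: y = 30


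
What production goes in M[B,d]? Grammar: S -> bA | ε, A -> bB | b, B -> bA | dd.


For [B, d]: 'd' ∈ FIRST(dd)
Entry: B -> dd


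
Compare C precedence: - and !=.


'-' is additive (level 9); '!=' is equality (level 6)
Higher level binds tighter
'-' has higher precedence than '!='


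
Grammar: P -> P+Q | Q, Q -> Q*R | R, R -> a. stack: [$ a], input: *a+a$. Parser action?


'a' on top is the handle for R -> a
Action: reduce (R -> a)


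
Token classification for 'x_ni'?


Pattern: letter/underscore followed by alphanumerics, not a keyword
Type: IDENTIFIER


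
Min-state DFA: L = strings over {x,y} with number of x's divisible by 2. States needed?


Track (count of x) mod 2: states 0..1, accept at 0
Minimal DFA: 2 states


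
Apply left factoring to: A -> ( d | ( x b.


Common prefix: '('
Factored: A -> ( A', A' -> d | x b


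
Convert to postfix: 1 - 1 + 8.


Left to right (same or higher precedence on left)
Postfix: 1 1 - 8 +


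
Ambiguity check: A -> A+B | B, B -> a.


precedence layered via separate nonterminal B: deterministic
Unambiguous


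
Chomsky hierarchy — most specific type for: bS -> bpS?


LHS has context (more than one symbol) and |LHS| ≤ |RHS|
Classification: Type 1 (Context-Sensitive)


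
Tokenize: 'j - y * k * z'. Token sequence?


Scan left to right, longest-match per lexeme
Tokens: ID(j), OP(-), ID(y), OP(*), ID(k), OP(*), ID(z)


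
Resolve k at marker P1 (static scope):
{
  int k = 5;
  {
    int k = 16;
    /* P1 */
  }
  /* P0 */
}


k declared in the same block as P1
k = 16


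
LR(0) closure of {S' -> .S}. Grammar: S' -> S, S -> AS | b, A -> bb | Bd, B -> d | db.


Start: S' -> .S
For each item with dot before a nonterminal B, add B -> .γ for every B-production
Closure: [S' -> .S, S -> .AS, S -> .b, A -> .bb, A -> .Bd, B -> .d, B -> .db]


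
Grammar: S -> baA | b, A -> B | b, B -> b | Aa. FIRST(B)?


Per alternative of B: FIRST(b) = {b}; FIRST(Aa) = {b}
FIRST(B) = {b}


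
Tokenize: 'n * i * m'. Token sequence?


Scan left to right, longest-match per lexeme
Tokens: ID(n), OP(*), ID(i), OP(*), ID(m)


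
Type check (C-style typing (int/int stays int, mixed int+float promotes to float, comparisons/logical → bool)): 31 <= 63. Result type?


Operand types: int <= int
Rule: comparison yields bool
Result type: bool


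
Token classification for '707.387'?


Pattern: digits with a decimal point
Type: FLOAT_LITERAL


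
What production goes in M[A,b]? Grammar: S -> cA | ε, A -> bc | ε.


For [A, b]: 'b' ∈ FIRST(bc)
Entry: A -> bc


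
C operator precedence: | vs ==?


'==' is equality (level 6); '|' is bitwise OR (level 3)
Higher level binds tighter
'==' has higher precedence than '|'


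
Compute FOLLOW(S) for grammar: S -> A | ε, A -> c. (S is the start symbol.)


$ ∈ FOLLOW(S). For each A -> αBβ: add FIRST(β)\{ε} to FOLLOW(B); if β nullable, add FOLLOW(A).
FOLLOW(S) = {$}


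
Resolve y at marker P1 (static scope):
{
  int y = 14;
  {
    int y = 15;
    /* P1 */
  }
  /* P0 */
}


y declared in the same block as P1
y = 15


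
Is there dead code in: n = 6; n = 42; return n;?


first assignment to n is overwritten before any read
Dead: 'n = 6'


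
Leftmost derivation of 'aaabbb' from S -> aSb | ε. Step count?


Derivation: S => aSb => aaSbb => aaaSbbb => aaabbb
Steps: 4


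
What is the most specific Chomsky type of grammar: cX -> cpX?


LHS has context (more than one symbol) and |LHS| ≤ |RHS|
Classification: Type 1 (Context-Sensitive)


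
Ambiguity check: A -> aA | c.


right-linear, alternatives start with distinct terminals 'a' vs 'c': unique leftmost derivation
Unambiguous


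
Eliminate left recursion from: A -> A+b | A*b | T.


Left-recursive alternatives: A+b, A*b; non-recursive: T
Introduce A': A -> TA', A' -> +bA' | *bA' | ε


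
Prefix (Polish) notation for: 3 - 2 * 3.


'*' binds tighter: tree is (- 3 (* 2 3))
Prefix: - 3 * 2 3


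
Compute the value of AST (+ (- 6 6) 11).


Evaluate inner: (- 6 6) = 0
Evaluate root: (+ 0 11) = 11
Result: 11


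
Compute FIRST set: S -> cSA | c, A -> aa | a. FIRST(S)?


Per alternative of S: FIRST(cSA) = {c}; FIRST(c) = {c}
FIRST(S) = {c}


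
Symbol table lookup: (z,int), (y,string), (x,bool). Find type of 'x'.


Lookup 'x' → type bool


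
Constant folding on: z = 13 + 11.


13 + 11 = 24 at compile time
Optimized: z = 24


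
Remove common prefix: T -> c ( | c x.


Common prefix: 'c'
Factored: T -> c T', T' -> ( | x


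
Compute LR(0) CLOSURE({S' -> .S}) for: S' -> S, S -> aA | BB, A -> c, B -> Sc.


Start: S' -> .S
For each item with dot before a nonterminal B, add B -> .γ for every B-production
Closure: [S' -> .S, S -> .aA, S -> .BB, B -> .Sc]


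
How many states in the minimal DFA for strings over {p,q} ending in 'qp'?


Track the longest suffix of input matching a prefix of 'qp': 3 classes (prefixes of length 0..2)
Minimal DFA: 3 states


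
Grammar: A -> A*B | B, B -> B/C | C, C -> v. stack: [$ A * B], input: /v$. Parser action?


'/' can extend B; shift to build B -> B/C
Action: shift


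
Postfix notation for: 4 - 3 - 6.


Left to right (same or higher precedence on left)
Postfix: 4 3 - 6 -


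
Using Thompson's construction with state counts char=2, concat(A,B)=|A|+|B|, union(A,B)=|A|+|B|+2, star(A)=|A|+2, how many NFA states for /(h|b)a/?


Syntax tree has 3 char leaf(s), 1 union(s), 0 star(s)
chars contribute 3×2 = 6; each union adds +2; each star adds +2
Total: 6 + 2 + 0 = 8 states


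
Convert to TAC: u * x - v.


Break into single-operator statements:
t1 = u * x
t2 = t1 - v


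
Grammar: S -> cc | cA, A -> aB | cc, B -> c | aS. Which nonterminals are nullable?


A nonterminal is nullable iff some alternative derives ε (directly, or every symbol in it is nullable)
Nullable: {}


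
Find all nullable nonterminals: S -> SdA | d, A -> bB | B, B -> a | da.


A nonterminal is nullable iff some alternative derives ε (directly, or every symbol in it is nullable)
Nullable: {}


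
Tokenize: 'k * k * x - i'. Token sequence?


Scan left to right, longest-match per lexeme
Tokens: ID(k), OP(*), ID(k), OP(*), ID(x), OP(-), ID(i)


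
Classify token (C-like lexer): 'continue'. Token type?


Pattern: reserved word
Type: KEYWORD


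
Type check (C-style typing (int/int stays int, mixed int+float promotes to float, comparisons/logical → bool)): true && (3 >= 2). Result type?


Operand types: bool && bool
Rule: logical operators take bool operands and yield bool
Result type: bool


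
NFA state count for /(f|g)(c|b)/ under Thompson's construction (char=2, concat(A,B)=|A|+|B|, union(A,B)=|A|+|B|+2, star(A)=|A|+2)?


Syntax tree has 4 char leaf(s), 2 union(s), 0 star(s)
chars contribute 4×2 = 8; each union adds +2; each star adds +2
Total: 8 + 4 + 0 = 12 states


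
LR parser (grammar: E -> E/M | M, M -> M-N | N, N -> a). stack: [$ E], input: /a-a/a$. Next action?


shift '/' to continue E -> E/M
Action: shift


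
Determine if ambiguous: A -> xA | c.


right-linear, alternatives start with distinct terminals 'x' vs 'c': unique leftmost derivation
Unambiguous


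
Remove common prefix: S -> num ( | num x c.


Common prefix: 'num'
Factored: S -> num S', S' -> ( | x c


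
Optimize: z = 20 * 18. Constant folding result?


20 * 18 = 360 at compile time
Optimized: z = 360


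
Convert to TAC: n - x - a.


Break into single-operator statements:
t1 = n - x
t2 = t1 - a


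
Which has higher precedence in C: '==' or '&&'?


'==' is equality (level 6); '&&' is logical AND (level 2)
Higher level binds tighter
'==' has higher precedence than '&&'


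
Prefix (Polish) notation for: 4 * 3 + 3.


left-to-right (same/higher precedence on left): tree is (+ (* 4 3) 3)
Prefix: + * 4 3 3


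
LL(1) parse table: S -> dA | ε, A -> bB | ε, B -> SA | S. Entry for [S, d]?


For [S, d]: 'd' ∈ FIRST(dA)
Entry: S -> dA


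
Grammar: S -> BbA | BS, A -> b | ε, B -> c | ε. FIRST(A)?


Per alternative of A: FIRST(b) = {b}; FIRST(ε) = {ε}
FIRST(A) = {b, ε}


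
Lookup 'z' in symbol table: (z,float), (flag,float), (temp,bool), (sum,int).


Lookup 'z' → type float


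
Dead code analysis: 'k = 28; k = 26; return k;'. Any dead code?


first assignment to k is overwritten before any read
Dead: 'k = 28'


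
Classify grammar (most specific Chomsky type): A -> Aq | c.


Left-linear: every RHS is a terminal or one nonterminal followed by a terminal
Classification: Type 3 (Regular)
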